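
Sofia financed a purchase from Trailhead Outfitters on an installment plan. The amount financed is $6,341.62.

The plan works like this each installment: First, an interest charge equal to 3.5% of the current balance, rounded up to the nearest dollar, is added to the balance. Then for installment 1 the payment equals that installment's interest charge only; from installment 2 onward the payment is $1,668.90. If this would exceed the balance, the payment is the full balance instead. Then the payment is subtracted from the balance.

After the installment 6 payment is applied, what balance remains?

$0.00

Installment 1: opening $6,341.62; interest $222.00 → $6,563.62; payment $222.00; balance $6,341.62
Installment 2: opening $6,341.62; interest $222.00 → $6,563.62; payment $1,668.90; balance $4,894.72
Installment 3: opening $4,894.72; interest $172.00 → $5,066.72; payment $1,668.90; balance $3,397.82
Installment 4: opening $3,397.82; interest $119.00 → $3,516.82; payment $1,668.90; balance $1,847.92
Installment 5: opening $1,847.92; interest $65.00 → $1,912.92; payment $1,668.90; balance $244.02
Installment 6: opening $244.02; interest $9.00 → $253.02; payment $253.02; balance $0.00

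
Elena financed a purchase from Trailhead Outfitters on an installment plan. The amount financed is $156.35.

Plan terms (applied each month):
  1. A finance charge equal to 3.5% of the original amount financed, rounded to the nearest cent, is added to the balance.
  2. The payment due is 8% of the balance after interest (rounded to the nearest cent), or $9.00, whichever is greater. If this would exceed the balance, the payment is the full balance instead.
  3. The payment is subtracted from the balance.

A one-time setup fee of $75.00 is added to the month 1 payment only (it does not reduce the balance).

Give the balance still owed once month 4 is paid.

$129.84

# | Opening | Interest | Payment | Fee | End bal
1 | $156.35 | $5.47 | $12.95 | $75.00 | $148.87
2 | $148.87 | $5.47 | $12.35 | — | $141.99
3 | $141.99 | $5.47 | $11.80 | — | $135.66
4 | $135.66 | $5.47 | $11.29 | — | $129.84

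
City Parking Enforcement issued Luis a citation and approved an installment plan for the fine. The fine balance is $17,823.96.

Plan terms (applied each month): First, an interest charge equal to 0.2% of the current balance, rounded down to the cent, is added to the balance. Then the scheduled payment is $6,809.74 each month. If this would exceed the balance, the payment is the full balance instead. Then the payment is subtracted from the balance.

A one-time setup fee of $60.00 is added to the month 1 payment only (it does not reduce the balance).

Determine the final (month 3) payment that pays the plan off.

Month 1: opening $17,823.96; interest $35.64 → $17,859.60; payment $6,809.74 (+ $60.00 fee); balance $11,049.86
Month 2: opening $11,049.86; interest $22.09 → $11,071.95; payment $6,809.74; balance $4,262.21
Month 3: opening $4,262.21; interest $8.52 → $4,270.73; payment $4,270.73; balance $0.00

$4,270.73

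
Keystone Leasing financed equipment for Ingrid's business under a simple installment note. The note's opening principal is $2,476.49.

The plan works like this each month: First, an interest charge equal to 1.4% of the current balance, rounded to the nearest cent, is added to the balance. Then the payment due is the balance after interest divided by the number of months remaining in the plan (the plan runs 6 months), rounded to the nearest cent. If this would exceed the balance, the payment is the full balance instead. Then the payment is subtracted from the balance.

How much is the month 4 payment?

$436.35

Month 1: opening $2,476.49; interest $34.67 → $2,511.16; payment $418.53; balance $2,092.63
Month 2: opening $2,092.63; interest $29.30 → $2,121.93; payment $424.39; balance $1,697.54
Month 3: opening $1,697.54; interest $23.77 → $1,721.31; payment $430.33; balance $1,290.98
Month 4: opening $1,290.98; interest $18.07 → $1,309.05; payment $436.35; balance $872.70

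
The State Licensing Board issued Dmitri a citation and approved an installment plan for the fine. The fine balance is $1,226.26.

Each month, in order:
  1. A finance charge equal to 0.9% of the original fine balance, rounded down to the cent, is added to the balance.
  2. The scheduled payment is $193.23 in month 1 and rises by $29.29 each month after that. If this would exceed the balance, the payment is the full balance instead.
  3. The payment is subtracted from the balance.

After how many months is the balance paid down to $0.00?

Month 1: opening $1,226.26; interest $11.03 → $1,237.29; payment $193.23; balance $1,044.06
Month 2: opening $1,044.06; interest $11.03 → $1,055.09; payment $222.52; balance $832.57
Month 3: opening $832.57; interest $11.03 → $843.60; payment $251.81; balance $591.79
Month 4: opening $591.79; interest $11.03 → $602.82; payment $281.10; balance $321.72
Month 5: opening $321.72; interest $11.03 → $332.75; payment $310.39; balance $22.36
Month 6: opening $22.36; interest $11.03 → $33.39; payment $33.39; balance $0.00
Balance reaches $0.00 in month 6.

6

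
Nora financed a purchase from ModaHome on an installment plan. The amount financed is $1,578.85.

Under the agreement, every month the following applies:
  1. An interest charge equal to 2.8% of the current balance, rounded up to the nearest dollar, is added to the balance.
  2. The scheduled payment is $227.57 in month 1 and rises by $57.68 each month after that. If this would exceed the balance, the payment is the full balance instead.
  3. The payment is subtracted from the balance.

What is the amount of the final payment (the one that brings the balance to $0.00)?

Month 1: opening $1,578.85; interest $45.00 → $1,623.85; payment $227.57; balance $1,396.28
Month 2: opening $1,396.28; interest $40.00 → $1,436.28; payment $285.25; balance $1,151.03
Month 3: opening $1,151.03; interest $33.00 → $1,184.03; payment $342.93; balance $841.10
Month 4: opening $841.10; interest $24.00 → $865.10; payment $400.61; balance $464.49
Month 5: opening $464.49; interest $14.00 → $478.49; payment $458.29; balance $20.20
Month 6: opening $20.20; interest $1.00 → $21.20; payment $21.20; balance $0.00

$21.20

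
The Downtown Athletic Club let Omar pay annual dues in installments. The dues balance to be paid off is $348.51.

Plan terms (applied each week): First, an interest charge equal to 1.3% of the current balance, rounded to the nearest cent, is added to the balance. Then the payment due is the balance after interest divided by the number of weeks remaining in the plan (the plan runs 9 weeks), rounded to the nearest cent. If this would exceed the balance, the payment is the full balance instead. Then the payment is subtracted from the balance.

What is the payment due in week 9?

Week 1: $348.51 +$4.53 interest = $353.04; pay $39.23 → $313.81
Week 2: $313.81 +$4.08 interest = $317.89; pay $39.74 → $278.15
Week 3: $278.15 +$3.62 interest = $281.77; pay $40.25 → $241.52
Week 4: $241.52 +$3.14 interest = $244.66; pay $40.78 → $203.88
Week 5: $203.88 +$2.65 interest = $206.53; pay $41.31 → $165.22
Week 6: $165.22 +$2.15 interest = $167.37; pay $41.84 → $125.53
Week 7: $125.53 +$1.63 interest = $127.16; pay $42.39 → $84.77
Week 8: $84.77 +$1.10 interest = $85.87; pay $42.94 → $42.93
Week 9: $42.93 +$0.56 interest = $43.49; pay $43.49 → $0.00

$43.49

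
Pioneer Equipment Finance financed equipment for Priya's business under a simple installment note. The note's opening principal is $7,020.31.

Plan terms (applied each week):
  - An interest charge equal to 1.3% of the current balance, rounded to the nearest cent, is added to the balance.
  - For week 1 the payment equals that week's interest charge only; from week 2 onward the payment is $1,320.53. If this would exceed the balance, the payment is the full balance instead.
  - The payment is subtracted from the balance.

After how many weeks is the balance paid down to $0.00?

# | Opening | Interest | Payment | End bal
1 | $7,020.31 | $91.26 | $91.26 | $7,020.31
2 | $7,020.31 | $91.26 | $1,320.53 | $5,791.04
3 | $5,791.04 | $75.28 | $1,320.53 | $4,545.79
4 | $4,545.79 | $59.10 | $1,320.53 | $3,284.36
5 | $3,284.36 | $42.70 | $1,320.53 | $2,006.53
6 | $2,006.53 | $26.08 | $1,320.53 | $712.08
7 | $712.08 | $9.26 | $721.34 | $0.00
Balance reaches $0.00 in week 7.

7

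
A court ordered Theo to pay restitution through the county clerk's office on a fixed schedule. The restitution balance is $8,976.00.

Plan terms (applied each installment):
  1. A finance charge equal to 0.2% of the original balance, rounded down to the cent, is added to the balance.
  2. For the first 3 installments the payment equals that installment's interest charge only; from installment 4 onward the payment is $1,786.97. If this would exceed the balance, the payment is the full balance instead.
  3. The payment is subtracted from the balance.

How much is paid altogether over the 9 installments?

# | Opening | Interest | Payment | End bal
1 | $8,976.00 | $17.95 | $17.95 | $8,976.00
2 | $8,976.00 | $17.95 | $17.95 | $8,976.00
3 | $8,976.00 | $17.95 | $17.95 | $8,976.00
4 | $8,976.00 | $17.95 | $1,786.97 | $7,206.98
5 | $7,206.98 | $17.95 | $1,786.97 | $5,437.96
6 | $5,437.96 | $17.95 | $1,786.97 | $3,668.94
7 | $3,668.94 | $17.95 | $1,786.97 | $1,899.92
8 | $1,899.92 | $17.95 | $1,786.97 | $130.90
9 | $130.90 | $17.95 | $148.85 | $0.00
Total paid: $9,137.55

$9,137.55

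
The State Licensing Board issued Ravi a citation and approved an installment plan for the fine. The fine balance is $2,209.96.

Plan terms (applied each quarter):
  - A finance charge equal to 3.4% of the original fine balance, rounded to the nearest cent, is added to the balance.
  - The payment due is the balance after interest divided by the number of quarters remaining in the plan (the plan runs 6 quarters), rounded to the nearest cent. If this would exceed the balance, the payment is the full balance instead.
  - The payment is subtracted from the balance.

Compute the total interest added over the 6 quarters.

$450.84

# | Opening | Interest | Payment | End bal
1 | $2,209.96 | $75.14 | $380.85 | $1,904.25
2 | $1,904.25 | $75.14 | $395.88 | $1,583.51
3 | $1,583.51 | $75.14 | $414.66 | $1,243.99
4 | $1,243.99 | $75.14 | $439.71 | $879.42
5 | $879.42 | $75.14 | $477.28 | $477.28
6 | $477.28 | $75.14 | $552.42 | $0.00
Total interest: $75.14 + $75.14 + $75.14 + $75.14 + $75.14 + $75.14 = $450.84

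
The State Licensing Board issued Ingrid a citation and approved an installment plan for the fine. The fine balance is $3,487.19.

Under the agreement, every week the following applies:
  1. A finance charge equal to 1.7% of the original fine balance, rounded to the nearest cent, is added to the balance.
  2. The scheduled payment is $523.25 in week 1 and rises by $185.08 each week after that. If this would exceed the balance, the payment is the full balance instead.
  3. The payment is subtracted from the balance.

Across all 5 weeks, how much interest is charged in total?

Week 1: $3,487.19 +$59.28 interest = $3,546.47; pay $523.25 → $3,023.22
Week 2: $3,023.22 +$59.28 interest = $3,082.50; pay $708.33 → $2,374.17
Week 3: $2,374.17 +$59.28 interest = $2,433.45; pay $893.41 → $1,540.04
Week 4: $1,540.04 +$59.28 interest = $1,599.32; pay $1,078.49 → $520.83
Week 5: $520.83 +$59.28 interest = $580.11; pay $580.11 → $0.00
Total interest: $59.28 + $59.28 + $59.28 + $59.28 + $59.28 = $296.40

$296.40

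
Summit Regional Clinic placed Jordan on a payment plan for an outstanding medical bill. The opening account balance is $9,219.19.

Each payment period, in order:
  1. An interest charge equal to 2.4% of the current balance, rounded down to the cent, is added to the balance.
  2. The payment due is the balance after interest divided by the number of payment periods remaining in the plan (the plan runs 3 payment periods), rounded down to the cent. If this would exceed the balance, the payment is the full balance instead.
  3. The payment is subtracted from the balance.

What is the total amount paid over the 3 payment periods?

# | Opening | Interest | Payment | End bal
1 | $9,219.19 | $221.26 | $3,146.81 | $6,293.64
2 | $6,293.64 | $151.04 | $3,222.34 | $3,222.34
3 | $3,222.34 | $77.33 | $3,299.67 | $0.00
Total paid: $9,668.82

$9,668.82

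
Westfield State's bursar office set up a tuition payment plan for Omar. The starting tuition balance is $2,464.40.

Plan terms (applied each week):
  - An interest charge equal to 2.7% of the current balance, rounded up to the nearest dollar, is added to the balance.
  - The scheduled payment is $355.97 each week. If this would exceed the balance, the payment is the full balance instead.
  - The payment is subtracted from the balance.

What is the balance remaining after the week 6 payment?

Week 1: opening $2,464.40; interest $67.00 → $2,531.40; payment $355.97; balance $2,175.43
Week 2: opening $2,175.43; interest $59.00 → $2,234.43; payment $355.97; balance $1,878.46
Week 3: opening $1,878.46; interest $51.00 → $1,929.46; payment $355.97; balance $1,573.49
Week 4: opening $1,573.49; interest $43.00 → $1,616.49; payment $355.97; balance $1,260.52
Week 5: opening $1,260.52; interest $35.00 → $1,295.52; payment $355.97; balance $939.55
Week 6: opening $939.55; interest $26.00 → $965.55; payment $355.97; balance $609.58

$609.58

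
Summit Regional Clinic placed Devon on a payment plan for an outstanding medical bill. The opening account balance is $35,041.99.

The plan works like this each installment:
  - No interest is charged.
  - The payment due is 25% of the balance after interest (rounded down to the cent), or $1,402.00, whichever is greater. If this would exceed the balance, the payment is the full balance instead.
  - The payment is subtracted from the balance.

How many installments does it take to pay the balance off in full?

# | Opening | Payment | End bal
1 | $35,041.99 | $8,760.49 | $26,281.50
2 | $26,281.50 | $6,570.37 | $19,711.13
3 | $19,711.13 | $4,927.78 | $14,783.35
4 | $14,783.35 | $3,695.83 | $11,087.52
5 | $11,087.52 | $2,771.88 | $8,315.64
6 | $8,315.64 | $2,078.91 | $6,236.73
7 | $6,236.73 | $1,559.18 | $4,677.55
8 | $4,677.55 | $1,402.00 | $3,275.55
9 | $3,275.55 | $1,402.00 | $1,873.55
10 | $1,873.55 | $1,402.00 | $471.55
11 | $471.55 | $471.55 | $0.00
Balance reaches $0.00 in installment 11.

11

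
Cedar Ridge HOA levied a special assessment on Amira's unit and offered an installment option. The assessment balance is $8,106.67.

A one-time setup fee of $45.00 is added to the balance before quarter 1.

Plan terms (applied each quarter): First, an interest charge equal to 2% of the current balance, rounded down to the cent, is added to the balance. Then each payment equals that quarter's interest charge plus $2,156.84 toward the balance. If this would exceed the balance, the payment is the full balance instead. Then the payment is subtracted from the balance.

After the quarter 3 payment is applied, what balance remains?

Quarter 1: $8,151.67 +$163.03 interest = $8,314.70; pay $2,319.87 → $5,994.83
Quarter 2: $5,994.83 +$119.89 interest = $6,114.72; pay $2,276.73 → $3,837.99
Quarter 3: $3,837.99 +$76.75 interest = $3,914.74; pay $2,233.59 → $1,681.15

$1,681.15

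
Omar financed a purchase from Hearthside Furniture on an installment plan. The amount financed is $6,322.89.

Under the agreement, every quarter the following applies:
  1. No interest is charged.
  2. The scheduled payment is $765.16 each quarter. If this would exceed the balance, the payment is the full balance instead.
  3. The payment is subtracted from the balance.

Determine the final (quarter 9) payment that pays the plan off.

$201.61

Quarter 1: $6,322.89 − $765.16 → $5,557.73
Quarter 2: $5,557.73 − $765.16 → $4,792.57
Quarter 3: $4,792.57 − $765.16 → $4,027.41
Quarter 4: $4,027.41 − $765.16 → $3,262.25
Quarter 5: $3,262.25 − $765.16 → $2,497.09
Quarter 6: $2,497.09 − $765.16 → $1,731.93
Quarter 7: $1,731.93 − $765.16 → $966.77
Quarter 8: $966.77 − $765.16 → $201.61
Quarter 9: $201.61 − $201.61 → $0.00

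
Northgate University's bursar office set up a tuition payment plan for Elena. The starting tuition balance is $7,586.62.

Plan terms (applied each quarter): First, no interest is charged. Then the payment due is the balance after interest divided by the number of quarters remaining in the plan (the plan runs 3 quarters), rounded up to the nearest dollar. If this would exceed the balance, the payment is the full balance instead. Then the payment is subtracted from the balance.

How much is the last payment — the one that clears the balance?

$2,528.62

# | Opening | Payment | End bal
1 | $7,586.62 | $2,529.00 | $5,057.62
2 | $5,057.62 | $2,529.00 | $2,528.62
3 | $2,528.62 | $2,528.62 | $0.00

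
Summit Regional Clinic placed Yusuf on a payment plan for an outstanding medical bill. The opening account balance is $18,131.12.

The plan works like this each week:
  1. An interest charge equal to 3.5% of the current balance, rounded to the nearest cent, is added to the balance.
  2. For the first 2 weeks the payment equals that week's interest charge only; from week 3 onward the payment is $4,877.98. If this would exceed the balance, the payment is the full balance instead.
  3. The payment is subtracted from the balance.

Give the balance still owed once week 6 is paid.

# | Opening | Interest | Payment | End bal
1 | $18,131.12 | $634.59 | $634.59 | $18,131.12
2 | $18,131.12 | $634.59 | $634.59 | $18,131.12
3 | $18,131.12 | $634.59 | $4,877.98 | $13,887.73
4 | $13,887.73 | $486.07 | $4,877.98 | $9,495.82
5 | $9,495.82 | $332.35 | $4,877.98 | $4,950.19
6 | $4,950.19 | $173.26 | $4,877.98 | $245.47

$245.47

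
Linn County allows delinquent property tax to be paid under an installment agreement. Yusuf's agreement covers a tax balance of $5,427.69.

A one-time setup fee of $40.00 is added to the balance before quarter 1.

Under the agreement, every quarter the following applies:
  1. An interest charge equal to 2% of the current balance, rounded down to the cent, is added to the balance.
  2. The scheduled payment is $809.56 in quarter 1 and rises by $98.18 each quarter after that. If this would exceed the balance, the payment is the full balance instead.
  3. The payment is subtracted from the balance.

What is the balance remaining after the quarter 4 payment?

Quarter 1: $5,467.69 +$109.35 interest = $5,577.04; pay $809.56 → $4,767.48
Quarter 2: $4,767.48 +$95.34 interest = $4,862.82; pay $907.74 → $3,955.08
Quarter 3: $3,955.08 +$79.10 interest = $4,034.18; pay $1,005.92 → $3,028.26
Quarter 4: $3,028.26 +$60.56 interest = $3,088.82; pay $1,104.10 → $1,984.72

$1,984.72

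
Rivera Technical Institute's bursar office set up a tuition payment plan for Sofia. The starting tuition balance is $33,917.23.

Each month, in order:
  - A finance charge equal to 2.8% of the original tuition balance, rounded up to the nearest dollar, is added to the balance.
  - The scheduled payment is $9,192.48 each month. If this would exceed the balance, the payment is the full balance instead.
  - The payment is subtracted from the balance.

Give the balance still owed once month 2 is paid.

$17,432.27

Month 1: opening $33,917.23; interest $950.00 → $34,867.23; payment $9,192.48; balance $25,674.75
Month 2: opening $25,674.75; interest $950.00 → $26,624.75; payment $9,192.48; balance $17,432.27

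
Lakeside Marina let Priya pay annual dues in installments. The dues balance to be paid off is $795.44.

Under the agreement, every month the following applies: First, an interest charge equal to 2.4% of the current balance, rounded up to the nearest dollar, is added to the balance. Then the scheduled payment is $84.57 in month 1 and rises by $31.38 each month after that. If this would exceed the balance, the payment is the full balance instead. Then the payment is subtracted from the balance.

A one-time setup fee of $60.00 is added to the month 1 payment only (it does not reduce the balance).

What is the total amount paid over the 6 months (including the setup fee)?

$935.44

Month 1: opening $795.44; interest $20.00 → $815.44; payment $84.57 (+ $60.00 fee); balance $730.87
Month 2: opening $730.87; interest $18.00 → $748.87; payment $115.95; balance $632.92
Month 3: opening $632.92; interest $16.00 → $648.92; payment $147.33; balance $501.59
Month 4: opening $501.59; interest $13.00 → $514.59; payment $178.71; balance $335.88
Month 5: opening $335.88; interest $9.00 → $344.88; payment $210.09; balance $134.79
Month 6: opening $134.79; interest $4.00 → $138.79; payment $138.79; balance $0.00
Total paid: $935.44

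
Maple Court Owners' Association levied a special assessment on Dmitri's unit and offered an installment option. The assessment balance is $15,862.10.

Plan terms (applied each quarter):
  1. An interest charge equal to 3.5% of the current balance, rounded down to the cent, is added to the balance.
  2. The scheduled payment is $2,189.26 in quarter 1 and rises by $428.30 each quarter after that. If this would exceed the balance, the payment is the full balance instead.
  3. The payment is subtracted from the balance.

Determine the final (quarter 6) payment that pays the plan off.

Quarter 1: opening $15,862.10; interest $555.17 → $16,417.27; payment $2,189.26; balance $14,228.01
Quarter 2: opening $14,228.01; interest $497.98 → $14,725.99; payment $2,617.56; balance $12,108.43
Quarter 3: opening $12,108.43; interest $423.79 → $12,532.22; payment $3,045.86; balance $9,486.36
Quarter 4: opening $9,486.36; interest $332.02 → $9,818.38; payment $3,474.16; balance $6,344.22
Quarter 5: opening $6,344.22; interest $222.04 → $6,566.26; payment $3,902.46; balance $2,663.80
Quarter 6: opening $2,663.80; interest $93.23 → $2,757.03; payment $2,757.03; balance $0.00

$2,757.03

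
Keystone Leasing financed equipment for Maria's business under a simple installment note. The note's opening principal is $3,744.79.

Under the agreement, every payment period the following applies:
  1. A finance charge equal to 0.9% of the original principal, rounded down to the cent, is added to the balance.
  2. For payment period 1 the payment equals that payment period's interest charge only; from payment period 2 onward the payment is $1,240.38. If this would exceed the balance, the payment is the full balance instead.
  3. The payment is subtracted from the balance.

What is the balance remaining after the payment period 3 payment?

# | Opening | Interest | Payment | End bal
1 | $3,744.79 | $33.70 | $33.70 | $3,744.79
2 | $3,744.79 | $33.70 | $1,240.38 | $2,538.11
3 | $2,538.11 | $33.70 | $1,240.38 | $1,331.43

$1,331.43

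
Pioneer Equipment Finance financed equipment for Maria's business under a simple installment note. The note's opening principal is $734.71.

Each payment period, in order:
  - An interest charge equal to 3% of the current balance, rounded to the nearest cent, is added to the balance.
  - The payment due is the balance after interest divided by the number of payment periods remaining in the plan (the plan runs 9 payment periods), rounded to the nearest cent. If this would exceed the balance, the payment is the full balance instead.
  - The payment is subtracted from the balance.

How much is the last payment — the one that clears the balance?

Payment period 1: $734.71 +$22.04 interest = $756.75; pay $84.08 → $672.67
Payment period 2: $672.67 +$20.18 interest = $692.85; pay $86.61 → $606.24
Payment period 3: $606.24 +$18.19 interest = $624.43; pay $89.20 → $535.23
Payment period 4: $535.23 +$16.06 interest = $551.29; pay $91.88 → $459.41
Payment period 5: $459.41 +$13.78 interest = $473.19; pay $94.64 → $378.55
Payment period 6: $378.55 +$11.36 interest = $389.91; pay $97.48 → $292.43
Payment period 7: $292.43 +$8.77 interest = $301.20; pay $100.40 → $200.80
Payment period 8: $200.80 +$6.02 interest = $206.82; pay $103.41 → $103.41
Payment period 9: $103.41 +$3.10 interest = $106.51; pay $106.51 → $0.00

$106.51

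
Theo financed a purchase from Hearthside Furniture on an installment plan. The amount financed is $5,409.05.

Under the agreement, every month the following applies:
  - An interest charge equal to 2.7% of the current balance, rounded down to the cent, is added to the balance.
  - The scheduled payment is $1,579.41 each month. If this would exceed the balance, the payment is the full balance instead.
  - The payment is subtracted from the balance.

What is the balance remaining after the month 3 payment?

Month 1: $5,409.05 +$146.04 interest = $5,555.09; pay $1,579.41 → $3,975.68
Month 2: $3,975.68 +$107.34 interest = $4,083.02; pay $1,579.41 → $2,503.61
Month 3: $2,503.61 +$67.59 interest = $2,571.20; pay $1,579.41 → $991.79

$991.79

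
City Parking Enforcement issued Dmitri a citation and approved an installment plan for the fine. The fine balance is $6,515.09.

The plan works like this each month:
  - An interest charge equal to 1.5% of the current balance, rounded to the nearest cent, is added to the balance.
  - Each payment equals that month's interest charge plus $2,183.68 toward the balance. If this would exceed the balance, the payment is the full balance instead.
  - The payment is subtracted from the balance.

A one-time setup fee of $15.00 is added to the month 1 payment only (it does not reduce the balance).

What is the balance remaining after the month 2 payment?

$2,147.73

Month 1: $6,515.09 +$97.73 interest = $6,612.82; pay $2,281.41 (+ $15.00 fee) → $4,331.41
Month 2: $4,331.41 +$64.97 interest = $4,396.38; pay $2,248.65 → $2,147.73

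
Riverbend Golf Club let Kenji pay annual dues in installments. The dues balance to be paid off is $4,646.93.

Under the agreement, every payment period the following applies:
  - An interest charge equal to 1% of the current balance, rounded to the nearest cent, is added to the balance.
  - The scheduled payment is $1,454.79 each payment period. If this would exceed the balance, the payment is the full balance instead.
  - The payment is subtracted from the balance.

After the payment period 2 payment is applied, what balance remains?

# | Opening | Interest | Payment | End bal
1 | $4,646.93 | $46.47 | $1,454.79 | $3,238.61
2 | $3,238.61 | $32.39 | $1,454.79 | $1,816.21

$1,816.21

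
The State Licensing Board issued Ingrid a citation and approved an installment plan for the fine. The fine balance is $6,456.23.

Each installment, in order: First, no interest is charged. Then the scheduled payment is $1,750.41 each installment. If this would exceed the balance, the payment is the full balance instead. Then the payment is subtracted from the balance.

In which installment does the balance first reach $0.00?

4

# | Opening | Payment | End bal
1 | $6,456.23 | $1,750.41 | $4,705.82
2 | $4,705.82 | $1,750.41 | $2,955.41
3 | $2,955.41 | $1,750.41 | $1,205.00
4 | $1,205.00 | $1,205.00 | $0.00
Balance reaches $0.00 in installment 4.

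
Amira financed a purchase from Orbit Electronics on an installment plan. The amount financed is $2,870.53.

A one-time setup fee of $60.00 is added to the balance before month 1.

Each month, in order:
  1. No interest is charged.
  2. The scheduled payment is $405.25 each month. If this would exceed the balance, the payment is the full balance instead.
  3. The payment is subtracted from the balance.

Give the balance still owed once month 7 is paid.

$93.78

Month 1: opening $2,930.53; payment $405.25; balance $2,525.28
Month 2: opening $2,525.28; payment $405.25; balance $2,120.03
Month 3: opening $2,120.03; payment $405.25; balance $1,714.78
Month 4: opening $1,714.78; payment $405.25; balance $1,309.53
Month 5: opening $1,309.53; payment $405.25; balance $904.28
Month 6: opening $904.28; payment $405.25; balance $499.03
Month 7: opening $499.03; payment $405.25; balance $93.78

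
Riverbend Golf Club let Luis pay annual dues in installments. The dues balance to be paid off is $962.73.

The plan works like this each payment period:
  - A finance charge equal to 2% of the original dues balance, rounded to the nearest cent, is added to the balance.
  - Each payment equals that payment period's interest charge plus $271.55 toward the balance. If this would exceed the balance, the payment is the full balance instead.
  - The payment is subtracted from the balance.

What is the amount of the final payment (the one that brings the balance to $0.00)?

$167.33

Payment period 1: $962.73 +$19.25 interest = $981.98; pay $290.80 → $691.18
Payment period 2: $691.18 +$19.25 interest = $710.43; pay $290.80 → $419.63
Payment period 3: $419.63 +$19.25 interest = $438.88; pay $290.80 → $148.08
Payment period 4: $148.08 +$19.25 interest = $167.33; pay $167.33 → $0.00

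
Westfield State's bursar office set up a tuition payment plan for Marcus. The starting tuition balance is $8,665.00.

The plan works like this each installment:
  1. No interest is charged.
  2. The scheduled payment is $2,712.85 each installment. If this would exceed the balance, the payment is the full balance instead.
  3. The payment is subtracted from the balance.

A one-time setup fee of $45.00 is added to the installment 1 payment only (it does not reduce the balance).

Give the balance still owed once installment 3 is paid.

Installment 1: $8,665.00 − $2,712.85 (+ $45.00 fee) → $5,952.15
Installment 2: $5,952.15 − $2,712.85 → $3,239.30
Installment 3: $3,239.30 − $2,712.85 → $526.45

$526.45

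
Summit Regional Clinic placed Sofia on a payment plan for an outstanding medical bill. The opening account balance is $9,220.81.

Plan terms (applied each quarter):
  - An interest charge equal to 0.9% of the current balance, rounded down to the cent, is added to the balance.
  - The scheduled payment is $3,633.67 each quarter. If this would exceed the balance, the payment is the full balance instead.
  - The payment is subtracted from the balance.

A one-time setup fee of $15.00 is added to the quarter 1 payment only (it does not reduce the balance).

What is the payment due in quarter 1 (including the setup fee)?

Quarter 1: opening $9,220.81; interest $82.98 → $9,303.79; payment $3,633.67 (+ $15.00 fee); balance $5,670.12

$3,648.67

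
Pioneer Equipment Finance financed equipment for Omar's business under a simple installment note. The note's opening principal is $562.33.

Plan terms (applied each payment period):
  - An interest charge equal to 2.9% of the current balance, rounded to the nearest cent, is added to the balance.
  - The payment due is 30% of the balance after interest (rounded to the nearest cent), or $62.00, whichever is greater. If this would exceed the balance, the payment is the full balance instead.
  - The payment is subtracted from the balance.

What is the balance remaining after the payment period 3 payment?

$210.15

Payment period 1: $562.33 +$16.31 interest = $578.64; pay $173.59 → $405.05
Payment period 2: $405.05 +$11.75 interest = $416.80; pay $125.04 → $291.76
Payment period 3: $291.76 +$8.46 interest = $300.22; pay $90.07 → $210.15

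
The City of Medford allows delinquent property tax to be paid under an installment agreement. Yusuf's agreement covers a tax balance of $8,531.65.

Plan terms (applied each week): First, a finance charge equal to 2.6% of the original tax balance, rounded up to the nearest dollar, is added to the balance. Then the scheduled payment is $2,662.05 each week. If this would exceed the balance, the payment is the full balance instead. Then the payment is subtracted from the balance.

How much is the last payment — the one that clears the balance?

$1,433.50

# | Opening | Interest | Payment | End bal
1 | $8,531.65 | $222.00 | $2,662.05 | $6,091.60
2 | $6,091.60 | $222.00 | $2,662.05 | $3,651.55
3 | $3,651.55 | $222.00 | $2,662.05 | $1,211.50
4 | $1,211.50 | $222.00 | $1,433.50 | $0.00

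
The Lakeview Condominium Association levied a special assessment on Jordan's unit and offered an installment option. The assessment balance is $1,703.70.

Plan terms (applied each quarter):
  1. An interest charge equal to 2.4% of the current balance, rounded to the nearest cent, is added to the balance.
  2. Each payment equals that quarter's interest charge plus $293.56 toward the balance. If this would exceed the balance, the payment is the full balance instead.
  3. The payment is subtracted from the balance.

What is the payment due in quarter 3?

$320.36

Quarter 1: opening $1,703.70; interest $40.89 → $1,744.59; payment $334.45; balance $1,410.14
Quarter 2: opening $1,410.14; interest $33.84 → $1,443.98; payment $327.40; balance $1,116.58
Quarter 3: opening $1,116.58; interest $26.80 → $1,143.38; payment $320.36; balance $823.02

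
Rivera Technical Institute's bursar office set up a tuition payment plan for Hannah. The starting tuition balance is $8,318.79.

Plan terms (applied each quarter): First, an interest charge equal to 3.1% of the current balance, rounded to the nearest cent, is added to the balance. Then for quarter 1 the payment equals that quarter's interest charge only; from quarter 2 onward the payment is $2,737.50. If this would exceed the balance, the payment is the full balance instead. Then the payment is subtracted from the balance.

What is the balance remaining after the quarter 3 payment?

$3,282.68

Quarter 1: $8,318.79 +$257.88 interest = $8,576.67; pay $257.88 → $8,318.79
Quarter 2: $8,318.79 +$257.88 interest = $8,576.67; pay $2,737.50 → $5,839.17
Quarter 3: $5,839.17 +$181.01 interest = $6,020.18; pay $2,737.50 → $3,282.68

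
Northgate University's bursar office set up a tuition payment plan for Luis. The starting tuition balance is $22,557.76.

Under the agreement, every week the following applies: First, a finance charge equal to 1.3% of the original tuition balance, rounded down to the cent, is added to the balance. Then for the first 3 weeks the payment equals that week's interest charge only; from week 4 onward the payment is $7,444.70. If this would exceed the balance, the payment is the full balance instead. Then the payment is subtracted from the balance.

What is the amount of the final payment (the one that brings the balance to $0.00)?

Week 1: opening $22,557.76; interest $293.25 → $22,851.01; payment $293.25; balance $22,557.76
Week 2: opening $22,557.76; interest $293.25 → $22,851.01; payment $293.25; balance $22,557.76
Week 3: opening $22,557.76; interest $293.25 → $22,851.01; payment $293.25; balance $22,557.76
Week 4: opening $22,557.76; interest $293.25 → $22,851.01; payment $7,444.70; balance $15,406.31
Week 5: opening $15,406.31; interest $293.25 → $15,699.56; payment $7,444.70; balance $8,254.86
Week 6: opening $8,254.86; interest $293.25 → $8,548.11; payment $7,444.70; balance $1,103.41
Week 7: opening $1,103.41; interest $293.25 → $1,396.66; payment $1,396.66; balance $0.00

$1,396.66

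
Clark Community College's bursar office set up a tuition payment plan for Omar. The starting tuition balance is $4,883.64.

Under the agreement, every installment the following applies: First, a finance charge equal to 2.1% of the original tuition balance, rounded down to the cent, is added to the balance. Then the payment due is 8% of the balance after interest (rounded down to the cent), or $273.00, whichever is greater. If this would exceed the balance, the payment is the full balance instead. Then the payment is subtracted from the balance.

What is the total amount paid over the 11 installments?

Installment 1: opening $4,883.64; interest $102.55 → $4,986.19; payment $398.89; balance $4,587.30
Installment 2: opening $4,587.30; interest $102.55 → $4,689.85; payment $375.18; balance $4,314.67
Installment 3: opening $4,314.67; interest $102.55 → $4,417.22; payment $353.37; balance $4,063.85
Installment 4: opening $4,063.85; interest $102.55 → $4,166.40; payment $333.31; balance $3,833.09
Installment 5: opening $3,833.09; interest $102.55 → $3,935.64; payment $314.85; balance $3,620.79
Installment 6: opening $3,620.79; interest $102.55 → $3,723.34; payment $297.86; balance $3,425.48
Installment 7: opening $3,425.48; interest $102.55 → $3,528.03; payment $282.24; balance $3,245.79
Installment 8: opening $3,245.79; interest $102.55 → $3,348.34; payment $273.00; balance $3,075.34
Installment 9: opening $3,075.34; interest $102.55 → $3,177.89; payment $273.00; balance $2,904.89
Installment 10: opening $2,904.89; interest $102.55 → $3,007.44; payment $273.00; balance $2,734.44
Installment 11: opening $2,734.44; interest $102.55 → $2,836.99; payment $273.00; balance $2,563.99
Total paid: $3,447.70

$3,447.70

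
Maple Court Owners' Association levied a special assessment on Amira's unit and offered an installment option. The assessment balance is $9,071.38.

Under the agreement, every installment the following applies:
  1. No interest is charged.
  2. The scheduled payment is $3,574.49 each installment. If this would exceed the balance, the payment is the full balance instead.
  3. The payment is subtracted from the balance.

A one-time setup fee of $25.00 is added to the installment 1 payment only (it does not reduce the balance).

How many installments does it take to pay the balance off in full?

Installment 1: opening $9,071.38; payment $3,574.49 (+ $25.00 fee); balance $5,496.89
Installment 2: opening $5,496.89; payment $3,574.49; balance $1,922.40
Installment 3: opening $1,922.40; payment $1,922.40; balance $0.00
Balance reaches $0.00 in installment 3.

3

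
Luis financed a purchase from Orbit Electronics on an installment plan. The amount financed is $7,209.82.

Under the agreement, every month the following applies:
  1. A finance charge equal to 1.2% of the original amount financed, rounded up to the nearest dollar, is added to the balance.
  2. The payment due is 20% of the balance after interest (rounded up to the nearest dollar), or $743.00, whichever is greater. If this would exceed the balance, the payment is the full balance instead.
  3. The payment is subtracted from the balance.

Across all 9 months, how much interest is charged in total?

Month 1: $7,209.82 +$87.00 interest = $7,296.82; pay $1,460.00 → $5,836.82
Month 2: $5,836.82 +$87.00 interest = $5,923.82; pay $1,185.00 → $4,738.82
Month 3: $4,738.82 +$87.00 interest = $4,825.82; pay $966.00 → $3,859.82
Month 4: $3,859.82 +$87.00 interest = $3,946.82; pay $790.00 → $3,156.82
Month 5: $3,156.82 +$87.00 interest = $3,243.82; pay $743.00 → $2,500.82
Month 6: $2,500.82 +$87.00 interest = $2,587.82; pay $743.00 → $1,844.82
Month 7: $1,844.82 +$87.00 interest = $1,931.82; pay $743.00 → $1,188.82
Month 8: $1,188.82 +$87.00 interest = $1,275.82; pay $743.00 → $532.82
Month 9: $532.82 +$87.00 interest = $619.82; pay $619.82 → $0.00
Total interest: $87.00 + $87.00 + $87.00 + $87.00 + $87.00 + $87.00 + $87.00 + $87.00 + $87.00 = $783.00

$783.00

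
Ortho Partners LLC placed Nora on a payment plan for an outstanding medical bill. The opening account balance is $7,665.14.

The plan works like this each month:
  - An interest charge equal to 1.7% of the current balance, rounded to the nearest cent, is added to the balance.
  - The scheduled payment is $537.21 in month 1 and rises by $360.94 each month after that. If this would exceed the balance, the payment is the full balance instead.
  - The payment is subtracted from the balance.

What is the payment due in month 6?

$1,921.10

# | Opening | Interest | Payment | End bal
1 | $7,665.14 | $130.31 | $537.21 | $7,258.24
2 | $7,258.24 | $123.39 | $898.15 | $6,483.48
3 | $6,483.48 | $110.22 | $1,259.09 | $5,334.61
4 | $5,334.61 | $90.69 | $1,620.03 | $3,805.27
5 | $3,805.27 | $64.69 | $1,980.97 | $1,888.99
6 | $1,888.99 | $32.11 | $1,921.10 | $0.00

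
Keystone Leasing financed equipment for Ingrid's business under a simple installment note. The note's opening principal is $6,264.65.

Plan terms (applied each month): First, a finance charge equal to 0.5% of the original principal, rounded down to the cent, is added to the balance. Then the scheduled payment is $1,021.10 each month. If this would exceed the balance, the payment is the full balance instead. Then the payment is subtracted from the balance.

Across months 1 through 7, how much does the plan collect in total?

Month 1: opening $6,264.65; interest $31.32 → $6,295.97; payment $1,021.10; balance $5,274.87
Month 2: opening $5,274.87; interest $31.32 → $5,306.19; payment $1,021.10; balance $4,285.09
Month 3: opening $4,285.09; interest $31.32 → $4,316.41; payment $1,021.10; balance $3,295.31
Month 4: opening $3,295.31; interest $31.32 → $3,326.63; payment $1,021.10; balance $2,305.53
Month 5: opening $2,305.53; interest $31.32 → $2,336.85; payment $1,021.10; balance $1,315.75
Month 6: opening $1,315.75; interest $31.32 → $1,347.07; payment $1,021.10; balance $325.97
Month 7: opening $325.97; interest $31.32 → $357.29; payment $357.29; balance $0.00
Total paid: $6,483.89

$6,483.89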